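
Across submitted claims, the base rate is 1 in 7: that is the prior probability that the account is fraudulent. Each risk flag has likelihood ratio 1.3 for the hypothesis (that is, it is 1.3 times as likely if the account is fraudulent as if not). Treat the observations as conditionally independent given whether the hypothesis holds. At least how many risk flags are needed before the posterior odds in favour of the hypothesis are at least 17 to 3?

Prior odds: (1/7) ÷ (6/7) = 1/6.
Likelihood ratio per risk flag = 1.3.
Target odds = 17/3.
Need (1/6) × 1.3ⁿ ≥ 17/3, i.e. 1.3ⁿ ≥ 34.
1.3¹³ ≈30.2875 falls short of 34 but 1.3¹⁴ ≈39.3738 reaches it, so n = 14.

14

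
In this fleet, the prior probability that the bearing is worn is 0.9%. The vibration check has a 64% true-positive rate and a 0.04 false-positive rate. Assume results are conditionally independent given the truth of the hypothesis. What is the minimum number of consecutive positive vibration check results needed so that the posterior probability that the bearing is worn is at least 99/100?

4

Prior odds: 0.009 ÷ 0.991 = 9/991.
Likelihood ratio of a positive result = 0.64/0.04 = 16.
Target posterior odds = 0.99/0.01 = 99.
Need (9/991) × 16ⁿ ≥ 99, i.e. 16ⁿ ≥ 10901.
16³ = 4096 falls short of 10901 but 16⁴ = 65536 reaches it, so n = 4.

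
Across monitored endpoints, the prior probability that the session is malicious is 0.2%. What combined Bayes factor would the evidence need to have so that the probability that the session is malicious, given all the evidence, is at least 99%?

Prior odds = 0.002/0.998 = 1/499.
Target odds = 0.99/0.01 = 99.
Required Bayes factor = 99 ÷ (1/499) = 49401.

49401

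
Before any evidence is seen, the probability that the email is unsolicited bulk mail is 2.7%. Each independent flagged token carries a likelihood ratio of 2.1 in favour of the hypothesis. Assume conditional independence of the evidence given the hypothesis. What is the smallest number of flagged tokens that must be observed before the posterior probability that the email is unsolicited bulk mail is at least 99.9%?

Prior odds: 0.027 ÷ 0.973 = 27/973.
Likelihood ratio per flagged token = 2.1.
Target odds: 0.999 ÷ 0.001 = 999.
Need (27/973) × 2.1ⁿ ≥ 999, i.e. 2.1ⁿ ≥ 36001.
2.1¹⁴ ≈32439.2 falls short of 36001 but 2.1¹⁵ ≈68122.3 reaches it, so n = 15.

15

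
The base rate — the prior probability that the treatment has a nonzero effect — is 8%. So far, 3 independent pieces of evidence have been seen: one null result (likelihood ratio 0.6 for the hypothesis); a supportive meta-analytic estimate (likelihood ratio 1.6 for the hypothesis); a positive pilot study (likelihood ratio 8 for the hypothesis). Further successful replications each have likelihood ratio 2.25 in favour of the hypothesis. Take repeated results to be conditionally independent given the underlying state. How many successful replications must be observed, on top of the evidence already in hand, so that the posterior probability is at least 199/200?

8

Prior odds = 0.08/0.92 = 2/23.
Combined Bayes factor of the evidence already in hand = 0.6 × 1.6 × 8 = 7.68.
Odds after that evidence = (2/23) × 7.68 = 384/575.
Target odds = 0.995/0.005 = 199.
Need 2.25ⁿ ≥ 199 ÷ (384/575) = 114425/384.
2.25⁷ = 4782969/16384 falls short of 114425/384 but 2.25⁸ = 43046721/65536 reaches it, so n = 8.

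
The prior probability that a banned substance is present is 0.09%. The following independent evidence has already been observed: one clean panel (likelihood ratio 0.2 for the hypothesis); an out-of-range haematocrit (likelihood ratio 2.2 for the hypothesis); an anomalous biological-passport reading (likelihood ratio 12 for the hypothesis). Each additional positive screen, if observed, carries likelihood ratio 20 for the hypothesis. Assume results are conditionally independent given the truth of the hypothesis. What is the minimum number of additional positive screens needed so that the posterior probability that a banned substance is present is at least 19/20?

Prior odds = 0.0009/0.9991 = 9/9991.
Combined Bayes factor of the evidence already in hand = 0.2 × 2.2 × 12 = 5.28.
Odds after that evidence = (9/9991) × 5.28 = 1188/249775.
Target odds = 0.95/0.05 = 19.
Need 20ⁿ ≥ 19 ÷ (1188/249775) = 4745725/1188.
20² = 400 falls short of 4745725/1188 but 20³ = 8000 reaches it, so n = 3.

3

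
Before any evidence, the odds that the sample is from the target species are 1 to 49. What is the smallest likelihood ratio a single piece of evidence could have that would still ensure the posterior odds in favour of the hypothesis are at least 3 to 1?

147

Prior odds = 1/49.
Target odds = 3.
Required Bayes factor = 3 ÷ (1/49) = 147.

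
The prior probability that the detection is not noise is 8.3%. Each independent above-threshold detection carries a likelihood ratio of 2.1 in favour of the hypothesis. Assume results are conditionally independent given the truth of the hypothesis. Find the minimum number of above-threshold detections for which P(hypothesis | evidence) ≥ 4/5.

Prior odds = 0.083/0.917 = 83/917.
Likelihood ratio per above-threshold detection = 2.1.
Target odds: 0.8 ÷ 0.2 = 4.
Need (83/917) × 2.1ⁿ ≥ 4, i.e. 2.1ⁿ ≥ 3668/83.
2.1⁵ = 4084101/100000 falls short of 3668/83 but 2.1⁶ = 85766121/1000000 reaches it, so n = 6.

6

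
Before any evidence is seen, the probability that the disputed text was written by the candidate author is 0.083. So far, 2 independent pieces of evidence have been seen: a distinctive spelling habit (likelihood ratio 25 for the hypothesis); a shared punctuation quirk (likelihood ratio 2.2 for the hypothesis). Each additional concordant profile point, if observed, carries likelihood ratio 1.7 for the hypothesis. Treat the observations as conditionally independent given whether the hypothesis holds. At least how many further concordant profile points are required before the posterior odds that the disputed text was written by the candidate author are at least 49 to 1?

Prior odds = 0.083/0.917 = 83/917.
Combined Bayes factor of the evidence already in hand = 25 × 2.2 = 55.
Odds after that evidence = (83/917) × 55 = 4565/917.
Target odds = 49.
Need 1.7ⁿ ≥ 49 ÷ (4565/917) = 44933/4565.
1.7⁴ = 8.3521 falls short of 44933/4565 but 1.7⁵ = 1419857/100000 reaches it, so n = 5.

5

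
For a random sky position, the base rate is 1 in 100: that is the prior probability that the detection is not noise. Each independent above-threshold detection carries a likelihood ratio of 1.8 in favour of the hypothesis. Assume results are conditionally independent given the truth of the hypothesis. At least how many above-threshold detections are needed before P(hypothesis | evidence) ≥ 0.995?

17

Prior odds: 0.01 ÷ 0.99 = 1/99.
Likelihood ratio per above-threshold detection = 1.8.
Target posterior odds = 0.995/0.005 = 199.
Require 1.8ⁿ ≥ 199 ÷ (1/99) = 19701.
1.8¹⁶ ≈12144 falls short of 19701 but 1.8¹⁷ ≈21859.1 reaches it, so n = 17.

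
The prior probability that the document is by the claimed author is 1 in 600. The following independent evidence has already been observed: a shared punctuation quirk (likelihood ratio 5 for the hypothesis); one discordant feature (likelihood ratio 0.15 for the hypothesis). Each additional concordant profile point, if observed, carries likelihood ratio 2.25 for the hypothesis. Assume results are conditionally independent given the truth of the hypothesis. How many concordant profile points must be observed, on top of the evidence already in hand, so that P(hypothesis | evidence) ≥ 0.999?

17

Prior odds = (1/600)/(599/600) = 1/599.
Combined Bayes factor of the evidence already in hand = 5 × 0.15 = 0.75.
Odds after that evidence = (1/599) × 0.75 = 3/2396.
Target odds = 0.999/0.001 = 999.
Need 2.25ⁿ ≥ 999 ÷ (3/2396) = 797868.
2.25¹⁶ ≈431440 falls short of 797868 but 2.25¹⁷ ≈970740 reaches it, so n = 17.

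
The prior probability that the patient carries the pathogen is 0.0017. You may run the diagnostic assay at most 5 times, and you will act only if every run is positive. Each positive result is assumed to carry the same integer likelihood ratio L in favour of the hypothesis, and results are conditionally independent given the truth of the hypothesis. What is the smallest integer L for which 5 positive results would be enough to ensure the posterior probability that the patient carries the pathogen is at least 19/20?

Prior odds = 0.0017/0.9983 = 17/9983.
Target odds = 0.95/0.05 = 19.
Need L⁵ ≥ 19 ÷ (17/9983) = 189677/17.
6⁵ = 7776 < 189677/17 ≤ 16807 = 7⁵, so L = 7.

7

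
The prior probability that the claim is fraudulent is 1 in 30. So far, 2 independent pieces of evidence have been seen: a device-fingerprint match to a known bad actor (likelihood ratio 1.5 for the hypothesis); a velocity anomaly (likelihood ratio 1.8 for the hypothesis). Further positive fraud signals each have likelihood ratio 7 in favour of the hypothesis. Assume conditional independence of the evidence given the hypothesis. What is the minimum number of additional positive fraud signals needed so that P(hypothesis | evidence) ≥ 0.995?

4

Prior odds = (1/30)/(29/30) = 1/29.
Combined Bayes factor of the evidence already in hand = 1.5 × 1.8 = 2.7.
Odds after that evidence = (1/29) × 2.7 = 27/290.
Target odds = 0.995/0.005 = 199.
Need 7ⁿ ≥ 199 ÷ (27/290) = 57710/27.
7³ = 343 falls short of 57710/27 but 7⁴ = 2401 reaches it, so n = 4.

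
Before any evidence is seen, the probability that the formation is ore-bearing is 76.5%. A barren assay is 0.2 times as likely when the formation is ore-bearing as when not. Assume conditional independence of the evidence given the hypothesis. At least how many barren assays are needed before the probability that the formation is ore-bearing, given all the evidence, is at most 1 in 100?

4

Prior odds: 0.765 ÷ 0.235 = 153/47.
Likelihood ratio per barren assay = 0.2.
Target odds: 0.01 ÷ 0.99 = 1/99.
Need (153/47) × 0.2ⁿ ≤ 1/99, i.e. 0.2ⁿ ≤ 47/15147.
0.2³ = 0.008 is still above 47/15147 but 0.2⁴ = 0.0016 is at or below it, so n = 4.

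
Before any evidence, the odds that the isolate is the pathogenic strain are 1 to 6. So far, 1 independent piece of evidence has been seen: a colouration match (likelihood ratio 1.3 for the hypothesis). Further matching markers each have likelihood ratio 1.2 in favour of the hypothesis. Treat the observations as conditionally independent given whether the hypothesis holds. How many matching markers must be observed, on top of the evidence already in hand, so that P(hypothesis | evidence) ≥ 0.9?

21

Prior odds = 1/6.
Bayes factor of the evidence already in hand = 1.3.
Odds after that evidence = (1/6) × 1.3 = 13/60.
Target odds = 0.9/0.1 = 9.
Need 1.2ⁿ ≥ 9 ÷ (13/60) = 540/13.
1.2²⁰ ≈38.3376 falls short of 540/13 but 1.2²¹ ≈46.0051 reaches it, so n = 21.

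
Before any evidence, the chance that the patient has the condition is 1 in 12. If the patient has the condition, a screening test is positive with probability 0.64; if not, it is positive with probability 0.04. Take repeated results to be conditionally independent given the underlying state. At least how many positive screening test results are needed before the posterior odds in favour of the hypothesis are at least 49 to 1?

3

Prior odds = (1/12)/(11/12) = 1/11.
Likelihood ratio of a positive = 0.64/0.04 = 16.
Target odds = 49.
Require 16ⁿ ≥ 49 ÷ (1/11) = 539.
16² = 256 falls short of 539 but 16³ = 4096 reaches it, so n = 3.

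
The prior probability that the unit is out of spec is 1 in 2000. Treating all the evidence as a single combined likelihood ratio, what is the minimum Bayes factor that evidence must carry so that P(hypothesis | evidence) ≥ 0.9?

17991

Prior odds = 0.0005/0.9995 = 1/1999.
Target odds = 0.9/0.1 = 9.
Required Bayes factor = 9 ÷ (1/1999) = 17991.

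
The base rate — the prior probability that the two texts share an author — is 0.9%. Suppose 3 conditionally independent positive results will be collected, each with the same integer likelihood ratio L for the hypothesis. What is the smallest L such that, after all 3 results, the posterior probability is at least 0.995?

Prior odds = 0.009/0.991 = 9/991.
Target odds = 0.995/0.005 = 199.
Need L³ ≥ 199 ÷ (9/991) = 197209/9.
27³ = 19683 < 197209/9 ≤ 21952 = 28³, so L = 28.

28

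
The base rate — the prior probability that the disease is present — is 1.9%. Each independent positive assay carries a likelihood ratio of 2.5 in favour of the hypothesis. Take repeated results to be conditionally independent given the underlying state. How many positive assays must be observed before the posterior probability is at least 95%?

Prior odds = 0.019/0.981 = 19/981.
Likelihood ratio per positive assay = 2.5.
Target odds: 0.95 ÷ 0.05 = 19.
Require 2.5ⁿ ≥ 19 ÷ (19/981) = 981.
2.5⁷ = 610.3515625 falls short of 981 but 2.5⁸ = 390625/256 reaches it, so n = 8.

8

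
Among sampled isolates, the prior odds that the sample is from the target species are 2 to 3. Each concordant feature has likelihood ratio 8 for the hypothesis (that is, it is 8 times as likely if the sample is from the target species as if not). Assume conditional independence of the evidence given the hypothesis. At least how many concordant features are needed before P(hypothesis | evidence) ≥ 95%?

Prior odds = 2/3.
Likelihood ratio per concordant feature = 8.
Target odds: 0.95 ÷ 0.05 = 19.
Require 8ⁿ ≥ 19 ÷ (2/3) = 28.5.
8¹ = 8 falls short of 28.5 but 8² = 64 reaches it, so n = 2.

2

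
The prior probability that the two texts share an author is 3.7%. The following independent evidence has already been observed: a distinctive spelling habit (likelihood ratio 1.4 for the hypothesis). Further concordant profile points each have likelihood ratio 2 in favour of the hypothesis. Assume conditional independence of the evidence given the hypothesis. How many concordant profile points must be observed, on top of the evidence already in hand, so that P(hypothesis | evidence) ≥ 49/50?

10

Prior odds = 0.037/0.963 = 37/963.
Bayes factor of the evidence already in hand = 1.4.
Odds after that evidence = (37/963) × 1.4 = 259/4815.
Target odds = 0.98/0.02 = 49.
Need 2ⁿ ≥ 49 ÷ (259/4815) = 33705/37.
2⁹ = 512 falls short of 33705/37 but 2¹⁰ = 1024 reaches it, so n = 10.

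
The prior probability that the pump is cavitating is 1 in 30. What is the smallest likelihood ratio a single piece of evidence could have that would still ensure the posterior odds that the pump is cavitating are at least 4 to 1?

116

Prior odds = (1/30)/(29/30) = 1/29.
Target odds = 4.
Required Bayes factor = 4 ÷ (1/29) = 116.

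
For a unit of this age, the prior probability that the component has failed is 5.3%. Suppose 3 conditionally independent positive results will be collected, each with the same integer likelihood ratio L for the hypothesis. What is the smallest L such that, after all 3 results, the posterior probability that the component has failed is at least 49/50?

10

Prior odds = 0.053/0.947 = 53/947.
Target odds = 0.98/0.02 = 49.
Need L³ ≥ 49 ÷ (53/947) = 46403/53.
9³ = 729 < 46403/53 ≤ 1000 = 10³, so L = 10.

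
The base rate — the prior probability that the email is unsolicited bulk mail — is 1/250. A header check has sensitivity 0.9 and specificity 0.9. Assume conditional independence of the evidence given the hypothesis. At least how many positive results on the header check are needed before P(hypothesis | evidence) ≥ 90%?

Prior odds = 0.004/0.996 = 1/249.
False-positive rate = 1 − 0.9 = 0.1; likelihood ratio of a positive = 0.9/0.1 = 9.
Target posterior odds = 0.9/0.1 = 9.
Need (1/249) × 9ⁿ ≥ 9, i.e. 9ⁿ ≥ 2241.
9³ = 729 falls short of 2241 but 9⁴ = 6561 reaches it, so n = 4.

4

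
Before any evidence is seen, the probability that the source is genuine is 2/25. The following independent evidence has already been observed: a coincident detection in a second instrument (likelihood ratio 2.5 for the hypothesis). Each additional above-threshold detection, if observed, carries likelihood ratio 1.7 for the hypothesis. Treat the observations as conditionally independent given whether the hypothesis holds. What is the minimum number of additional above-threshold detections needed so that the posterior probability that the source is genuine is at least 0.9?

8

Prior odds = 0.08/0.92 = 2/23.
Bayes factor of the evidence already in hand = 2.5.
Odds after that evidence = (2/23) × 2.5 = 5/23.
Target odds = 0.9/0.1 = 9.
Need 1.7ⁿ ≥ 9 ÷ (5/23) = 41.4.
1.7⁷ = 410338673/10000000 falls short of 41.4 but 1.7⁸ ≈69.7576 reaches it, so n = 8.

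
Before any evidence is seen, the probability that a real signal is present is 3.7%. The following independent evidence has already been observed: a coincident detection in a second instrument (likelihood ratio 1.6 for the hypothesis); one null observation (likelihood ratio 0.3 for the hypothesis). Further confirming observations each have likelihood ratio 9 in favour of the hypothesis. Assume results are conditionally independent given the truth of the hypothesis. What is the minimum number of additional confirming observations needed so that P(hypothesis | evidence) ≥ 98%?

Prior odds = 0.037/0.963 = 37/963.
Combined Bayes factor of the evidence already in hand = 1.6 × 0.3 = 0.48.
Odds after that evidence = (37/963) × 0.48 = 148/8025.
Target odds = 0.98/0.02 = 49.
Need 9ⁿ ≥ 49 ÷ (148/8025) = 393225/148.
9³ = 729 falls short of 393225/148 but 9⁴ = 6561 reaches it, so n = 4.

4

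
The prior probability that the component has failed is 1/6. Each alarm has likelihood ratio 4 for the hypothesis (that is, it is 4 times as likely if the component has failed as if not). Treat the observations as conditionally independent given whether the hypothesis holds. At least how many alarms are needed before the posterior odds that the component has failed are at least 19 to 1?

Prior odds: (1/6) ÷ (5/6) = 0.2.
Likelihood ratio per alarm = 4.
Target odds = 19.
Need 0.2 × 4ⁿ ≥ 19, i.e. 4ⁿ ≥ 95.
4³ = 64 falls short of 95 but 4⁴ = 256 reaches it, so n = 4.

4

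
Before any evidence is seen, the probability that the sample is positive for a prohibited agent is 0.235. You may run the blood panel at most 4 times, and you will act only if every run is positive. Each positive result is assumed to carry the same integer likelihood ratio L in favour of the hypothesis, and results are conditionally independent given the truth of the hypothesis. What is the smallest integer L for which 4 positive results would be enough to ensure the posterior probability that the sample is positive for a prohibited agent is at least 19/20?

3

Prior odds = 0.235/0.765 = 47/153.
Target odds = 0.95/0.05 = 19.
Need L⁴ ≥ 19 ÷ (47/153) = 2907/47.
2⁴ = 16 < 2907/47 ≤ 81 = 3⁴, so L = 3.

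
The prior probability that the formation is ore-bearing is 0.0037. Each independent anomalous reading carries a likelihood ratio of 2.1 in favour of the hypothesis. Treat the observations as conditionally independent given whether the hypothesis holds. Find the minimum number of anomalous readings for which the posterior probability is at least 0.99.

14

Prior odds: 0.0037 ÷ 0.9963 = 37/9963.
Likelihood ratio per anomalous reading = 2.1.
Target odds: 0.99 ÷ 0.01 = 99.
Need (37/9963) × 2.1ⁿ ≥ 99, i.e. 2.1ⁿ ≥ 986337/37.
2.1¹³ ≈15447.2 falls short of 986337/37 but 2.1¹⁴ ≈32439.2 reaches it, so n = 14.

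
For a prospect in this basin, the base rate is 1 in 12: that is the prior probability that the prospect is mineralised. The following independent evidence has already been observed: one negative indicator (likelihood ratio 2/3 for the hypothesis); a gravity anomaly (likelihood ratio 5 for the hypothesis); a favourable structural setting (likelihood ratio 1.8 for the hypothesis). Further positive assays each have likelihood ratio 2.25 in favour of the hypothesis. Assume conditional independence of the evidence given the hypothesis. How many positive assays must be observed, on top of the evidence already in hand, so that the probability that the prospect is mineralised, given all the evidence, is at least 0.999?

Prior odds = (1/12)/(11/12) = 1/11.
Combined Bayes factor of the evidence already in hand = (2/3) × 5 × 1.8 = 6.
Odds after that evidence = (1/11) × 6 = 6/11.
Target odds = 0.999/0.001 = 999.
Need 2.25ⁿ ≥ 999 ÷ (6/11) = 1831.5.
2.25⁹ = 387420489/262144 falls short of 1831.5 but 2.25¹⁰ ≈3325.26 reaches it, so n = 10.

10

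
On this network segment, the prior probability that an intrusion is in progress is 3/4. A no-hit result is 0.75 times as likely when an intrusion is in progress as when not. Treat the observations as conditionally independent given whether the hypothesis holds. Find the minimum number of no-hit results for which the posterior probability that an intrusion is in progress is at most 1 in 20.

15

Prior odds = 0.75/0.25 = 3.
Likelihood ratio per no-hit result = 0.75.
Target odds: 0.05 ÷ 0.95 = 1/19.
Need 3 × 0.75ⁿ ≤ 1/19, i.e. 0.75ⁿ ≤ 1/57.
0.75¹⁴ = 4782969/268435456 is still above 1/57 but 0.75¹⁵ ≈0.0133635 is at or below it, so n = 15.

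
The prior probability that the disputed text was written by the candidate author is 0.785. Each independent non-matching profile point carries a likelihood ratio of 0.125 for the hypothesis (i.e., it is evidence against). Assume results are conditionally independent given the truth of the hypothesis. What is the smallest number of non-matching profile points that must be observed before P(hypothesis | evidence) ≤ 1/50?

Prior odds = 0.785/0.215 = 157/43.
Likelihood ratio per non-matching profile point = 0.125.
Target posterior odds = 0.02/0.98 = 1/49.
Need (157/43) × 0.125ⁿ ≤ 1/49, i.e. 0.125ⁿ ≤ 43/7693.
0.125² = 0.015625 is still above 43/7693 but 0.125³ = 0.001953125 is at or below it, so n = 3.

3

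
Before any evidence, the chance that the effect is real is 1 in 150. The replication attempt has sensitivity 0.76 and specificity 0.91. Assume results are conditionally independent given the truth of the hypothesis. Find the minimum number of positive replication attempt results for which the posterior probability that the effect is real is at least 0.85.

4

Prior odds: (1/150) ÷ (149/150) = 1/149.
False-positive rate = 1 − 0.91 = 0.09; likelihood ratio of a positive = 0.76/0.09 = 76/9.
Target odds: 0.85 ÷ 0.15 = 17/3.
Require (76/9)ⁿ ≥ 17/3 ÷ (1/149) = 2533/3.
(76/9)³ = 438976/729 falls short of 2533/3 but (76/9)⁴ = 33362176/6561 reaches it, so n = 4.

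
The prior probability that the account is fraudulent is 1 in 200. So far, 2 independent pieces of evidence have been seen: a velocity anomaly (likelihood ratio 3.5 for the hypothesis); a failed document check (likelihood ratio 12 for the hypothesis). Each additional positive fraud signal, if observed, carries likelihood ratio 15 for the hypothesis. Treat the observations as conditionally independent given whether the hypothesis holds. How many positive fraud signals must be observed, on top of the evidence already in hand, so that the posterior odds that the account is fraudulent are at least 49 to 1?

3

Prior odds = 0.005/0.995 = 1/199.
Combined Bayes factor of the evidence already in hand = 3.5 × 12 = 42.
Odds after that evidence = (1/199) × 42 = 42/199.
Target odds = 49.
Need 15ⁿ ≥ 49 ÷ (42/199) = 1393/6.
15² = 225 falls short of 1393/6 but 15³ = 3375 reaches it, so n = 3.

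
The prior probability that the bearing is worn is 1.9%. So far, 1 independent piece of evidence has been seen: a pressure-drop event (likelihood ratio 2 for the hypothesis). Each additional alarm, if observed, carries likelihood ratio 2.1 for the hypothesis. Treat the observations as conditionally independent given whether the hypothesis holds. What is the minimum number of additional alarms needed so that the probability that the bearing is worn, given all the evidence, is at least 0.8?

Prior odds = 0.019/0.981 = 19/981.
Bayes factor of the evidence already in hand = 2.
Odds after that evidence = (19/981) × 2 = 38/981.
Target odds = 0.8/0.2 = 4.
Need 2.1ⁿ ≥ 4 ÷ (38/981) = 1962/19.
2.1⁶ = 85766121/1000000 falls short of 1962/19 but 2.1⁷ ≈180.109 reaches it, so n = 7.

7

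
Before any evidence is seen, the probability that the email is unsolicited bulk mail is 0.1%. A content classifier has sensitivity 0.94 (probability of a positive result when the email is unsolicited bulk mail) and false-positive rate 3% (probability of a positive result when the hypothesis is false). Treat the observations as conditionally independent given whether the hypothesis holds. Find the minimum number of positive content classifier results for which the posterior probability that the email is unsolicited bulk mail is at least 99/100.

4

Prior odds = 0.001/0.999 = 1/999.
Likelihood ratio of a positive result = 0.94/0.03 = 94/3.
Target odds: 0.99 ÷ 0.01 = 99.
Need (1/999) × (94/3)ⁿ ≥ 99, i.e. (94/3)ⁿ ≥ 98901.
(94/3)³ = 830584/27 falls short of 98901 but (94/3)⁴ = 78074896/81 reaches it, so n = 4.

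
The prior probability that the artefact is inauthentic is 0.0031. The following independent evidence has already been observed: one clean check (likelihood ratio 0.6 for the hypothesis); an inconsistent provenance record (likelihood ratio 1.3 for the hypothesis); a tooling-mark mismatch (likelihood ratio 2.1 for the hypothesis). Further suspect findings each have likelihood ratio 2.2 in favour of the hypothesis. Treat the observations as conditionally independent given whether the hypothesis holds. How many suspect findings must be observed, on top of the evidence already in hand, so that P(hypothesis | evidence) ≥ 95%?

11

Prior odds = 0.0031/0.9969 = 31/9969.
Combined Bayes factor of the evidence already in hand = 0.6 × 1.3 × 2.1 = 1.638.
Odds after that evidence = (31/9969) × 1.638 = 8463/1661500.
Target odds = 0.95/0.05 = 19.
Need 2.2ⁿ ≥ 19 ÷ (8463/1661500) = 31568500/8463.
2.2¹⁰ ≈2655.99 falls short of 31568500/8463 but 2.2¹¹ ≈5843.18 reaches it, so n = 11.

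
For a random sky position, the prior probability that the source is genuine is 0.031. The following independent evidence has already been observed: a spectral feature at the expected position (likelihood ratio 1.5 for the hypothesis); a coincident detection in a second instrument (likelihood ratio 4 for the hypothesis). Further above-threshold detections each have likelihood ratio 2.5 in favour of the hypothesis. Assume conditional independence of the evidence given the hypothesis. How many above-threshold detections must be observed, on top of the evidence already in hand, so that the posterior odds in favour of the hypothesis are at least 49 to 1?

7

Prior odds = 0.031/0.969 = 31/969.
Combined Bayes factor of the evidence already in hand = 1.5 × 4 = 6.
Odds after that evidence = (31/969) × 6 = 62/323.
Target odds = 49.
Need 2.5ⁿ ≥ 49 ÷ (62/323) = 15827/62.
2.5⁶ = 244.140625 falls short of 15827/62 but 2.5⁷ = 610.3515625 reaches it, so n = 7.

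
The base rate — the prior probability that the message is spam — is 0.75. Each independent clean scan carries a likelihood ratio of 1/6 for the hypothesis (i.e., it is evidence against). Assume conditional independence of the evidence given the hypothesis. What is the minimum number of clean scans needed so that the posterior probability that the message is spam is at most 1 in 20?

Prior odds = 0.75/0.25 = 3.
Likelihood ratio per clean scan = 1/6.
Target odds: 0.05 ÷ 0.95 = 1/19.
Require (1/6)ⁿ ≤ 1/19 ÷ 3 = 1/57.
(1/6)² = 1/36 is still above 1/57 but (1/6)³ = 1/216 is at or below it, so n = 3.

3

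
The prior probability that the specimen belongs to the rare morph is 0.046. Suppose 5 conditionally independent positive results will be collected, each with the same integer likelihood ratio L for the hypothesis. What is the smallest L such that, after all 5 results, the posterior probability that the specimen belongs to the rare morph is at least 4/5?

Prior odds = 0.046/0.954 = 23/477.
Target odds = 0.8/0.2 = 4.
Need L⁵ ≥ 4 ÷ (23/477) = 1908/23.
2⁵ = 32 < 1908/23 ≤ 243 = 3⁵, so L = 3.

3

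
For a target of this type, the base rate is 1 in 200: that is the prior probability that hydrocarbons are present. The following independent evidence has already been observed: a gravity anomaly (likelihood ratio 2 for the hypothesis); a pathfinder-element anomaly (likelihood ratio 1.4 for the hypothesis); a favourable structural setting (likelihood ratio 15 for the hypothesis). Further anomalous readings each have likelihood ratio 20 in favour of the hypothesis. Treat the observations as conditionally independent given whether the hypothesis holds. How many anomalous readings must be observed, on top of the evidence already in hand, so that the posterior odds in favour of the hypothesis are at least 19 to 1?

Prior odds = 0.005/0.995 = 1/199.
Combined Bayes factor of the evidence already in hand = 2 × 1.4 × 15 = 42.
Odds after that evidence = (1/199) × 42 = 42/199.
Target odds = 19.
Need 20ⁿ ≥ 19 ÷ (42/199) = 3781/42.
20¹ = 20 falls short of 3781/42 but 20² = 400 reaches it, so n = 2.

2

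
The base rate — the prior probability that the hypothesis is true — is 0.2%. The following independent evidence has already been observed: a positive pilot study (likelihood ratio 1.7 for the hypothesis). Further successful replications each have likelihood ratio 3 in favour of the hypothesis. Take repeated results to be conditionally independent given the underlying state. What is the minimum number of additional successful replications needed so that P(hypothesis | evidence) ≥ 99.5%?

10

Prior odds = 0.002/0.998 = 1/499.
Bayes factor of the evidence already in hand = 1.7.
Odds after that evidence = (1/499) × 1.7 = 17/4990.
Target odds = 0.995/0.005 = 199.
Need 3ⁿ ≥ 199 ÷ (17/4990) = 993010/17.
3⁹ = 19683 falls short of 993010/17 but 3¹⁰ = 59049 reaches it, so n = 10.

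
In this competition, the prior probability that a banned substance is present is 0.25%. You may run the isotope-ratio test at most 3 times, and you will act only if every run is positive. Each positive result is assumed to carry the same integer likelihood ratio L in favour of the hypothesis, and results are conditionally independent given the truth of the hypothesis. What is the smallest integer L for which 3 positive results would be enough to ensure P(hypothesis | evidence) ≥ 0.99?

35

Prior odds = 0.0025/0.9975 = 1/399.
Target odds = 0.99/0.01 = 99.
Need L³ ≥ 99 ÷ (1/399) = 39501.
34³ = 39304 < 39501 ≤ 42875 = 35³, so L = 35.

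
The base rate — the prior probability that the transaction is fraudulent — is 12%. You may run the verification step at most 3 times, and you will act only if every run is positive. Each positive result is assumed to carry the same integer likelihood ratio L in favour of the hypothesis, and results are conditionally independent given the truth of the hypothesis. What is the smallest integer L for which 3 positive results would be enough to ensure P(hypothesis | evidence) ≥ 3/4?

Prior odds = 0.12/0.88 = 3/22.
Target odds = 0.75/0.25 = 3.
Need L³ ≥ 3 ÷ (3/22) = 22.
2³ = 8 < 22 ≤ 27 = 3³, so L = 3.

3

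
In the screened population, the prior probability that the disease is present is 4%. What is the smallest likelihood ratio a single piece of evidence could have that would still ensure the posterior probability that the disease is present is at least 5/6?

120

Prior odds = 0.04/0.96 = 1/24.
Target odds = (5/6)/(1/6) = 5.
Required Bayes factor = 5 ÷ (1/24) = 120.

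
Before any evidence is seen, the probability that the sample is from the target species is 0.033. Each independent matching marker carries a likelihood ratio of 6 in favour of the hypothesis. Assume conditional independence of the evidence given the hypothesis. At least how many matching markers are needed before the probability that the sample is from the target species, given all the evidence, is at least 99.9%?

6

Prior odds = 0.033/0.967 = 33/967.
Likelihood ratio per matching marker = 6.
Target odds: 0.999 ÷ 0.001 = 999.
Require 6ⁿ ≥ 999 ÷ (33/967) = 322011/11.
6⁵ = 7776 falls short of 322011/11 but 6⁶ = 46656 reaches it, so n = 6.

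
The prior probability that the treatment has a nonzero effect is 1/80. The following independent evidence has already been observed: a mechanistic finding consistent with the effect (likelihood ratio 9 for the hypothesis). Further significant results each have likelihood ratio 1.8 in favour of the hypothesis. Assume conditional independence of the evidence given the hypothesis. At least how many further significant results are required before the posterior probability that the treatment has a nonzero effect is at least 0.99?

12

Prior odds = 0.0125/0.9875 = 1/79.
Bayes factor of the evidence already in hand = 9.
Odds after that evidence = (1/79) × 9 = 9/79.
Target odds = 0.99/0.01 = 99.
Need 1.8ⁿ ≥ 99 ÷ (9/79) = 869.
1.8¹¹ ≈642.684 falls short of 869 but 1.8¹² ≈1156.83 reaches it, so n = 12.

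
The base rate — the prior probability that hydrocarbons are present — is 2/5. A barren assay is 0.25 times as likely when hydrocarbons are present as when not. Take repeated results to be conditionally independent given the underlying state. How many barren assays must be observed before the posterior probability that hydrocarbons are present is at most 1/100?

Prior odds: 0.4 ÷ 0.6 = 2/3.
Likelihood ratio per barren assay = 0.25.
Target posterior odds = 0.01/0.99 = 1/99.
Need (2/3) × 0.25ⁿ ≤ 1/99, i.e. 0.25ⁿ ≤ 1/66.
0.25³ = 0.015625 is still above 1/66 but 0.25⁴ = 0.00390625 is at or below it, so n = 4.

4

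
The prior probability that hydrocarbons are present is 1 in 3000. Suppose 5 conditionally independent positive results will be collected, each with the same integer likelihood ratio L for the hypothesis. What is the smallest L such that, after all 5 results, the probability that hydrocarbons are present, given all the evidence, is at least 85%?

Prior odds = (1/3000)/(2999/3000) = 1/2999.
Target odds = 0.85/0.15 = 17/3.
Need L⁵ ≥ 17/3 ÷ (1/2999) = 50983/3.
7⁵ = 16807 < 50983/3 ≤ 32768 = 8⁵, so L = 8.

8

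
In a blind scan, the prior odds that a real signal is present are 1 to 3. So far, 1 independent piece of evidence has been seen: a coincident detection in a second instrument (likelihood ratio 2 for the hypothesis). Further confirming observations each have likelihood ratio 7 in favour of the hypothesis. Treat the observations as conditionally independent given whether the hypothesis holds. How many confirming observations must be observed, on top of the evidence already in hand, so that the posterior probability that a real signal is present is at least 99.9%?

Prior odds = 1/3.
Bayes factor of the evidence already in hand = 2.
Odds after that evidence = (1/3) × 2 = 2/3.
Target odds = 0.999/0.001 = 999.
Need 7ⁿ ≥ 999 ÷ (2/3) = 1498.5.
7³ = 343 falls short of 1498.5 but 7⁴ = 2401 reaches it, so n = 4.

4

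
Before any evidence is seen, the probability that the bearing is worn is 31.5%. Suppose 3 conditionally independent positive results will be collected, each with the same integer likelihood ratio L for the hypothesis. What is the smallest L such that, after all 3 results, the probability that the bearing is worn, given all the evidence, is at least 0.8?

3

Prior odds = 0.315/0.685 = 63/137.
Target odds = 0.8/0.2 = 4.
Need L³ ≥ 4 ÷ (63/137) = 548/63.
2³ = 8 < 548/63 ≤ 27 = 3³, so L = 3.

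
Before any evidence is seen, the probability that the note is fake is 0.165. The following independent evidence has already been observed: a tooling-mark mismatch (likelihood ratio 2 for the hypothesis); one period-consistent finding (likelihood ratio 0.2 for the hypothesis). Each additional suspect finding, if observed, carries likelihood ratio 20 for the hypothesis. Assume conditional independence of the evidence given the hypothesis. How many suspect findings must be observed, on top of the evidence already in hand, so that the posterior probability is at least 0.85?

2

Prior odds = 0.165/0.835 = 33/167.
Combined Bayes factor of the evidence already in hand = 2 × 0.2 = 0.4.
Odds after that evidence = (33/167) × 0.4 = 66/835.
Target odds = 0.85/0.15 = 17/3.
Need 20ⁿ ≥ 17/3 ÷ (66/835) = 14195/198.
20¹ = 20 falls short of 14195/198 but 20² = 400 reaches it, so n = 2.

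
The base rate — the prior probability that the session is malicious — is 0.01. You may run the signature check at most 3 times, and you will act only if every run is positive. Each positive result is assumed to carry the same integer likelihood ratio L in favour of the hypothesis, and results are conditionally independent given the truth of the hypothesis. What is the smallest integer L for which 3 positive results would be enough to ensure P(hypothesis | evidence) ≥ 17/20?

Prior odds = 0.01/0.99 = 1/99.
Target odds = 0.85/0.15 = 17/3.
Need L³ ≥ 17/3 ÷ (1/99) = 561.
8³ = 512 < 561 ≤ 729 = 9³, so L = 9.

9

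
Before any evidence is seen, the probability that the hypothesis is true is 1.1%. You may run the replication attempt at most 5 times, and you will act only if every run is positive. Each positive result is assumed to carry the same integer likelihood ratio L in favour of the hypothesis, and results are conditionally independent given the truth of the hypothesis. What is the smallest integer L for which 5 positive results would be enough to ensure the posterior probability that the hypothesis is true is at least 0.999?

Prior odds = 0.011/0.989 = 11/989.
Target odds = 0.999/0.001 = 999.
Need L⁵ ≥ 999 ÷ (11/989) = 988011/11.
9⁵ = 59049 < 988011/11 ≤ 100000 = 10⁵, so L = 10.

10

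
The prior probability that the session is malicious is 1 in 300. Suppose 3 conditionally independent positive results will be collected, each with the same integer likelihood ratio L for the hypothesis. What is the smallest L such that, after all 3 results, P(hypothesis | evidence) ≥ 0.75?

10

Prior odds = (1/300)/(299/300) = 1/299.
Target odds = 0.75/0.25 = 3.
Need L³ ≥ 3 ÷ (1/299) = 897.
9³ = 729 < 897 ≤ 1000 = 10³, so L = 10.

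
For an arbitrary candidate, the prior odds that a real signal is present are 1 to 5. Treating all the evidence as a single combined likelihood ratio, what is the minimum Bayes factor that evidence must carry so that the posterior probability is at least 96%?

120

Prior odds = 0.2.
Target odds = 0.96/0.04 = 24.
Required Bayes factor = 24 ÷ 0.2 = 120.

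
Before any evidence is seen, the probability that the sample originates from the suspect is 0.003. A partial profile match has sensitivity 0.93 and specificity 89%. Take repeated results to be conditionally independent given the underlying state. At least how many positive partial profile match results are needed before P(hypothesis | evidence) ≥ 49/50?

Prior odds = 0.003/0.997 = 3/997.
False-positive rate = 1 − 0.89 = 0.11; likelihood ratio of a positive = 0.93/0.11 = 93/11.
Target posterior odds = 0.98/0.02 = 49.
Require (93/11)ⁿ ≥ 49 ÷ (3/997) = 48853/3.
(93/11)⁴ = 74805201/14641 falls short of 48853/3 but (93/11)⁵ ≈43196.8 reaches it, so n = 5.

5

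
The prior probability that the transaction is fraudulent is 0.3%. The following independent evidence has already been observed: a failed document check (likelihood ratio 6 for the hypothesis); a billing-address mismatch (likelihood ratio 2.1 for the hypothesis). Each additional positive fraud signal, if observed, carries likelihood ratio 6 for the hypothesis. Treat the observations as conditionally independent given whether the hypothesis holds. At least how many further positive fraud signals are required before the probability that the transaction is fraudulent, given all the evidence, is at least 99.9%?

6

Prior odds = 0.003/0.997 = 3/997.
Combined Bayes factor of the evidence already in hand = 6 × 2.1 = 12.6.
Odds after that evidence = (3/997) × 12.6 = 189/4985.
Target odds = 0.999/0.001 = 999.
Need 6ⁿ ≥ 999 ÷ (189/4985) = 184445/7.
6⁵ = 7776 falls short of 184445/7 but 6⁶ = 46656 reaches it, so n = 6.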